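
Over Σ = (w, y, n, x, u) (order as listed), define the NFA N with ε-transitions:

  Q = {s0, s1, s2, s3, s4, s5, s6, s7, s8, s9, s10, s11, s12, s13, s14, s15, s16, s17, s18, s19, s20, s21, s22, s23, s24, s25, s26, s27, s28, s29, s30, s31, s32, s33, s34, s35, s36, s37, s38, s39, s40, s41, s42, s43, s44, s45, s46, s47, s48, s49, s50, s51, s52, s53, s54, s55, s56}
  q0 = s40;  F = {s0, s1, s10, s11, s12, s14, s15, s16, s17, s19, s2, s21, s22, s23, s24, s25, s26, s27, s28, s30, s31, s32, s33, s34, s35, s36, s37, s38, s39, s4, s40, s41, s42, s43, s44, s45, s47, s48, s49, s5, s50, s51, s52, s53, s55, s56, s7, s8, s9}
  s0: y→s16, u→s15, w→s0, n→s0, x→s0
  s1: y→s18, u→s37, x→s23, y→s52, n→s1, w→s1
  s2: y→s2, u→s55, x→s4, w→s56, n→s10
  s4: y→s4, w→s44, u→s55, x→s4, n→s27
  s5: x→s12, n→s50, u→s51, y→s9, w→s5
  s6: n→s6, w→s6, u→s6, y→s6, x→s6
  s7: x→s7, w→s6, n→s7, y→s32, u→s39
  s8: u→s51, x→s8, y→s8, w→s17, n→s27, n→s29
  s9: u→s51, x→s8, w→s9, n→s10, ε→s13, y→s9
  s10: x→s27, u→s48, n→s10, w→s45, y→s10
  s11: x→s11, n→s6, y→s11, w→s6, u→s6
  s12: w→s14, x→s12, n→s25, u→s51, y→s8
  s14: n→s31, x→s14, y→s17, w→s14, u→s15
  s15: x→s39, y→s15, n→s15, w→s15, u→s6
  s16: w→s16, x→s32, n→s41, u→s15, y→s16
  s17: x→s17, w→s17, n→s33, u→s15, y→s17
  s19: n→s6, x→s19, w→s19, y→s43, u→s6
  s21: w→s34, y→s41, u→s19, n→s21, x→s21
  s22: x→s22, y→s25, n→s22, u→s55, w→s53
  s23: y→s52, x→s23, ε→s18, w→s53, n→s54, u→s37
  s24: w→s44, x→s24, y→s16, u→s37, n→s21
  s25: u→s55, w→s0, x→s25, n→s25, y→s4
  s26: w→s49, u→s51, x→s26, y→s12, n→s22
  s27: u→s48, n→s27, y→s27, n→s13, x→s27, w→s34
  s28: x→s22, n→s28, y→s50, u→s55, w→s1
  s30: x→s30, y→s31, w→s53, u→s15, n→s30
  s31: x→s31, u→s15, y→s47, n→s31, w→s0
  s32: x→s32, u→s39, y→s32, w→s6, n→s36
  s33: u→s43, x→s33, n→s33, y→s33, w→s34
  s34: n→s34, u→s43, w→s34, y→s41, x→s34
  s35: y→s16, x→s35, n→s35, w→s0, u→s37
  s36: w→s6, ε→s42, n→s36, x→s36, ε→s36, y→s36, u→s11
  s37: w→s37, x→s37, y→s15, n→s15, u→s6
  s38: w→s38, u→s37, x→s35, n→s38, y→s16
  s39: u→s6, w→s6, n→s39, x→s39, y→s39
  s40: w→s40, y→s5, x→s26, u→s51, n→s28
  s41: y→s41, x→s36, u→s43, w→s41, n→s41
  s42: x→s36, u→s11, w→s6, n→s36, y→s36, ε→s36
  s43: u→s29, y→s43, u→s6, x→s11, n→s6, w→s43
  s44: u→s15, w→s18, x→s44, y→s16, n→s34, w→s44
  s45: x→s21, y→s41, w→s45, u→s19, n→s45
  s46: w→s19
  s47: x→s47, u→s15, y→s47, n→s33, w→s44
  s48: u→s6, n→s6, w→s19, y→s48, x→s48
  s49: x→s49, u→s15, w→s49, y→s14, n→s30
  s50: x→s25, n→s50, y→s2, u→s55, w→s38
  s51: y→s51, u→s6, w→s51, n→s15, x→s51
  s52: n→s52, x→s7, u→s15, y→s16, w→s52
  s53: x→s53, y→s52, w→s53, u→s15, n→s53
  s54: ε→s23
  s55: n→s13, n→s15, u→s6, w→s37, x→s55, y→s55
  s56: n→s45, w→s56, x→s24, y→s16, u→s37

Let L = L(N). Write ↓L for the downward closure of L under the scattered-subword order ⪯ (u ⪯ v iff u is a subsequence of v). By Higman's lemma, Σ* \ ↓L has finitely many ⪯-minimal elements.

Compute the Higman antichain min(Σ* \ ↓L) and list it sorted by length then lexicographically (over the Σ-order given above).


|Q|=57, |F|=49, |δ|=263 (6 ε).
min D↑ (49 st, q0=0, F={13}): 0:w→0,y→1,n→2,x→3,u→4 1:w→1,y→5,n→6,x→7,u→4 2:w→8,y→6,n→2,x→9,u→10 3:w→11,y→7,n→9,x→3,u→4 4:w→4,y→4,n→12,x→4,u→13 5:w→5,y→5,n→14,x→15,u→4 6:w→16,y→17,n→6,x→18,u→10 7:w→19,y→15,n→18,x→7,u→4 8:w→8,y→20,n→8,x→21,u→22 9:w→23,y→18,n→9,x→9,u→10 10:w→22,y→10,n→12,x→10,u→13 11:w→11,y→19,n→24,x→11,u→12 12:w→12,y→12,n→12,x→25,u→13 13:w→13,y→13,n→13,x→13,u→13 14:w→26,y→14,n→14,x→27,u→28 15:w→29,y→15,n→27,x→15,u→4 16:w→16,y→30,n→16,x→31,u→22 17:w→32,y→17,n→14,x→33,u→10 18:w→34,y→33,n→18,x→18,u→10 19:w→19,y→29,n→35,x→19,u→12 20:w→20,y→30,n→20,x→36,u→12 21:w→23,y→20,n→21,x→21,u→22 22:w→22,y→12,n→12,x→22,u→13 23:w→23,y→20,n→23,x→23,u→12 24:w→23,y→35,n→24,x→24,u→12 25:w→13,y→25,n→25,x→25,u→13 26:w→26,y→37,n→26,x→38,u→39 27:w→40,y→27,n→27,x→27,u→28 28:w→39,y→28,n→13,x→28,u→13 29:w→29,y→29,n→41,x→29,u→12 30:w→30,y→30,n→37,x→42,u→12 31:w→34,y→30,n→31,x→31,u→22 32:w→32,y→30,n→26,x→43,u→22 33:w→44,y→33,n→27,x→33,u→10 34:w→34,y→30,n→34,x→34,u→12 35:w→34,y→45,n→35,x→35,u→12 36:w→13,y→42,n→36,x→36,u→25 37:w→37,y→37,n→37,x→46,u→47 38:w→40,y→37,n→38,x→38,u→39 39:w→39,y→47,n→13,x→39,u→13 40:w→40,y→37,n→40,x→40,u→47 41:w→40,y→41,n→41,x→41,u→47 42:w→13,y→42,n→46,x→42,u→25 43:w→44,y→30,n→38,x→43,u→22 44:w→44,y→30,n→40,x→44,u→12 45:w→44,y→45,n→41,x→45,u→12 46:w→13,y→46,n→46,x→46,u→48 47:w→47,y→47,n→13,x→48,u→13 48:w→13,y→48,n→13,x→48,u→13 [Hopcroft].
'uu': run [54, 12, 2] end={s29,s6} ∉↓L; 2/2 deletions ∈↓L.
'unxw': |S_i|=[54, 12, 4, 2, 1] end={s6} ∉↓L; 4/4 single-dels accept.
'yynun': N↓-sim [54, 44, 33, 18, 6, 1] end={s6} rej; 5/5 del acc.
'nwyxw': run [54, 44, 29, 14, 7, 1] end={s6} — reject; 5/5 single-dels accept.
'xwuxw': N↓-sim [54, 43, 28, 6, 3, 1] end={s6} ∉↓L; 5/5 deletions ∈↓L.
5 minimals (antichain).

A = [uu, unxw, yynun, nwyxw, xwuxw].


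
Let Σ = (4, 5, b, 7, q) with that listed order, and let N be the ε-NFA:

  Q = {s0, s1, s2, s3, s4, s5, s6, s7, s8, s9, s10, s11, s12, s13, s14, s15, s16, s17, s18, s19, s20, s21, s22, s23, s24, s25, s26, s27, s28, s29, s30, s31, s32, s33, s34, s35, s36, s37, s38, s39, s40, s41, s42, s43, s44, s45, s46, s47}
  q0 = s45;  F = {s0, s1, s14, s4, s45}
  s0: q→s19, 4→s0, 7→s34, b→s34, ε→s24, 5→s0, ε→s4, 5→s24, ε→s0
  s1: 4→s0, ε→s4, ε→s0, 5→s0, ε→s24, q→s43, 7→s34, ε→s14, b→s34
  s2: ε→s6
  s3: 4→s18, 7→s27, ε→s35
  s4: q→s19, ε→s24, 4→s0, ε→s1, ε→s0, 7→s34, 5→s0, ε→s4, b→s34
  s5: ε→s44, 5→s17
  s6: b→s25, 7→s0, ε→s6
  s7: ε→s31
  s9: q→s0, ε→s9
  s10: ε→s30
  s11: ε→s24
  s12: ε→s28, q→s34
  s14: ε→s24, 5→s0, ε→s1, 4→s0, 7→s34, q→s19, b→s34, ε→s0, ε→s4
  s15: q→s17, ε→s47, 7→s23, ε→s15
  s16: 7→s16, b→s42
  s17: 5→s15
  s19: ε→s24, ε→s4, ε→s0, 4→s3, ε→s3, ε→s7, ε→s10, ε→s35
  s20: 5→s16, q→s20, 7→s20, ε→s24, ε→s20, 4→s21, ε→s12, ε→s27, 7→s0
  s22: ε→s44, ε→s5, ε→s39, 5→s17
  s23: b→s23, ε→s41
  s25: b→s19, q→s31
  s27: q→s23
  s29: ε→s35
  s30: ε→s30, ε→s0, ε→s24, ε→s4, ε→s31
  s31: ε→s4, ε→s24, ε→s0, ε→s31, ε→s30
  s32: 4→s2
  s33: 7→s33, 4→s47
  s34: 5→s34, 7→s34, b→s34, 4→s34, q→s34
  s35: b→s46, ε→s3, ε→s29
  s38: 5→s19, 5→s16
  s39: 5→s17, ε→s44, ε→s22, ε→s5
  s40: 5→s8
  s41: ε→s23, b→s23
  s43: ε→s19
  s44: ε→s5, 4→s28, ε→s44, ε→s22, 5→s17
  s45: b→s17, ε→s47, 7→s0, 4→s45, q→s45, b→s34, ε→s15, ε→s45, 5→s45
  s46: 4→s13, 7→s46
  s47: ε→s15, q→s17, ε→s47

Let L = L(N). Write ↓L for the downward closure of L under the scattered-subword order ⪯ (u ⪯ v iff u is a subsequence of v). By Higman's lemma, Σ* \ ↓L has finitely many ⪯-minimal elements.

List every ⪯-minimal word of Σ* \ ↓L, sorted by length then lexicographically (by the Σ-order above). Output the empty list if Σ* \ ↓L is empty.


Antichain: [b, 77].

|Q|=48, |F|=5, |δ|=136 (67 ε).
min D↑ (3 st, q0=0, F={1}): 0:4→0,5→0,b→1,7→2,q→0 1:4→1,5→1,b→1,7→1,q→1 2:4→2,5→2,b→1,7→1,q→2.
'b': run [25, 8] end={s13,s15,s17,s23,s34,s41,s46,s47} — reject; 1/1 del acc.
'77': N↓-sim [25, 21, 6] end={s13,s23,s27,s34,s41,s46} — reject; 2/2 single-dels accept.
2 words, ⪯-incomp.


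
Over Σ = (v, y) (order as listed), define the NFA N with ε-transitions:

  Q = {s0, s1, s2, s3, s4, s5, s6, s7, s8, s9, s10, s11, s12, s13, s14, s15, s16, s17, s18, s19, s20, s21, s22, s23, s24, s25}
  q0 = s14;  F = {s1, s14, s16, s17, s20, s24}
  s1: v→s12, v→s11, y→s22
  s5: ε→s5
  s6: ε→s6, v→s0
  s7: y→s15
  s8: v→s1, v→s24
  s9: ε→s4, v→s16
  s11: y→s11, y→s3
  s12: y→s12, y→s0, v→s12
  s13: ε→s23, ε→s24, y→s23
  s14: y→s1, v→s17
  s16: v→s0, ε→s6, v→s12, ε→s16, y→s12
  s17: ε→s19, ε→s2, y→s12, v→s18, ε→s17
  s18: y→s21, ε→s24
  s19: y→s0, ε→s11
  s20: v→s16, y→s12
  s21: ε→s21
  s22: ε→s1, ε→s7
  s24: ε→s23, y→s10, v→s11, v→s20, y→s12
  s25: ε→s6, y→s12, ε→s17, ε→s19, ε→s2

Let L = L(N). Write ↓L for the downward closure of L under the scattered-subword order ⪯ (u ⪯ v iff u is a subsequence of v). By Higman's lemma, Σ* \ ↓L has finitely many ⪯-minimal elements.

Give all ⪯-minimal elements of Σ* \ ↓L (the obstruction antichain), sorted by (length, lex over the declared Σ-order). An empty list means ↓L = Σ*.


|Q|=26, |F|=6, |δ|=50 (20 ε).
min D↑ (7 st, q0=0, F={4}): 0:v→1,y→2 1:v→3,y→4 2:v→4,y→2 3:v→5,y→4 4:v→4,y→4 5:v→6,y→4 6:v→4,y→4 (ε-aug+det+¬).
'vy': run [20, 15, 6] end={s0,s10,s11,s12,s21,s3} ∉↓L; 2/2 del acc.
'yv': N↓-sim [20, 10, 4] end={s0,s11,s12,s3} ∉↓L; 2/2 single-dels accept.
'vvvvv': N↓-sim [20, 15, 12, 7, 4, 2] end={s0,s12} — reject; 5/5 single-dels accept.
3 obstructions.

A = [vy, yv, vvvvv].


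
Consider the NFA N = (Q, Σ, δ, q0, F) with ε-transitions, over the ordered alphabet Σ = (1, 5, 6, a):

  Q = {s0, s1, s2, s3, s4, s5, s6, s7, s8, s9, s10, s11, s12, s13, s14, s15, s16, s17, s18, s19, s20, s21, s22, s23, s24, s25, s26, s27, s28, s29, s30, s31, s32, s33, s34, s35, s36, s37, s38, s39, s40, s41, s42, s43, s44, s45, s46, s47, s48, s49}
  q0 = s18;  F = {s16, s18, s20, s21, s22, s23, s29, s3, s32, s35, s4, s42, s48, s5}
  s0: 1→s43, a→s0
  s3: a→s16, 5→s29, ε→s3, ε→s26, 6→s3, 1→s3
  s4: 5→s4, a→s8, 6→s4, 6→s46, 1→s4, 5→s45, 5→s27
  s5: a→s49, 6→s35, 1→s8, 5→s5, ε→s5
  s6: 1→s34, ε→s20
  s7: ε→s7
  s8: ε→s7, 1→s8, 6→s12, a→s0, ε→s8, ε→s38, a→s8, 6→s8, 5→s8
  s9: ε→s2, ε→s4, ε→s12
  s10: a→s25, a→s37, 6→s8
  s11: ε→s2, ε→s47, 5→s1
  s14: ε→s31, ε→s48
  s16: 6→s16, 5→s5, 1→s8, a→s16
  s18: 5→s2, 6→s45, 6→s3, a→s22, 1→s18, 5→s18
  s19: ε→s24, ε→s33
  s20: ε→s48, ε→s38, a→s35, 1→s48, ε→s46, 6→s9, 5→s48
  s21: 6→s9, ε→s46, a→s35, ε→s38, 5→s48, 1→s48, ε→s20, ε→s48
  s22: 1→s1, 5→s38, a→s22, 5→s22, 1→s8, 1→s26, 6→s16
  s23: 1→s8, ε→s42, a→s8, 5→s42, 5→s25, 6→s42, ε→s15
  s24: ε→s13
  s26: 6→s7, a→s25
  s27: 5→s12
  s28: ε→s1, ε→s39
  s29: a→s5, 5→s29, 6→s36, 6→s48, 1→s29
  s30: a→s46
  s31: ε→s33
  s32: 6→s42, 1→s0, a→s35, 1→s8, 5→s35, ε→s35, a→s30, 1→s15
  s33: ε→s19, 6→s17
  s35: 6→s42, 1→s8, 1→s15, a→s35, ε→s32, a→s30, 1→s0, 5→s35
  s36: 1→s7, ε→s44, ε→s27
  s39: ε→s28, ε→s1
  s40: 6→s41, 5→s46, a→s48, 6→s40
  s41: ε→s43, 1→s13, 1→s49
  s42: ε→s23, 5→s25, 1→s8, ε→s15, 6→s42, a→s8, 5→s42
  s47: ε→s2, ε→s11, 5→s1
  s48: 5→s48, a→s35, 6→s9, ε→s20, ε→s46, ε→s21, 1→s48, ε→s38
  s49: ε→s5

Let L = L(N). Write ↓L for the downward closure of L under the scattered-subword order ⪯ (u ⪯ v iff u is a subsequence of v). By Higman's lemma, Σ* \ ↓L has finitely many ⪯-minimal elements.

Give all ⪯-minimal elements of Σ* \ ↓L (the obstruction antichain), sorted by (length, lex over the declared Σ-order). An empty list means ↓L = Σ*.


min(Σ*\↓L) = [a1, 6566a].

|Q|=50, |F|=14, |δ|=146 (47 ε).
min D↑ (11 st, q0=0, F={5}): 0:1→0,5→0,6→1,a→2 1:1→1,5→3,6→1,a→4 2:1→5,5→2,6→4,a→2 3:1→3,5→3,6→6,a→7 4:1→5,5→7,6→4,a→4 5:1→5,5→5,6→5,a→5 6:1→6,5→6,6→8,a→9 7:1→5,5→7,6→9,a→7 8:1→8,5→8,6→8,a→5 9:1→5,5→9,6→10,a→9 10:1→5,5→10,6→10,a→5.
'a1': run [33, 20, 10] end={s0,s1,s12,s15,s25,s26,s38,s43,s7,s8} ∉↓L; 2/2 single-dels accept.
'6566a': |S_i|=[33, 30, 27, 24, 16, 6] end={s0,s12,s38,s43,s7,s8} rej; 5/5 del acc.
2 obstructions.


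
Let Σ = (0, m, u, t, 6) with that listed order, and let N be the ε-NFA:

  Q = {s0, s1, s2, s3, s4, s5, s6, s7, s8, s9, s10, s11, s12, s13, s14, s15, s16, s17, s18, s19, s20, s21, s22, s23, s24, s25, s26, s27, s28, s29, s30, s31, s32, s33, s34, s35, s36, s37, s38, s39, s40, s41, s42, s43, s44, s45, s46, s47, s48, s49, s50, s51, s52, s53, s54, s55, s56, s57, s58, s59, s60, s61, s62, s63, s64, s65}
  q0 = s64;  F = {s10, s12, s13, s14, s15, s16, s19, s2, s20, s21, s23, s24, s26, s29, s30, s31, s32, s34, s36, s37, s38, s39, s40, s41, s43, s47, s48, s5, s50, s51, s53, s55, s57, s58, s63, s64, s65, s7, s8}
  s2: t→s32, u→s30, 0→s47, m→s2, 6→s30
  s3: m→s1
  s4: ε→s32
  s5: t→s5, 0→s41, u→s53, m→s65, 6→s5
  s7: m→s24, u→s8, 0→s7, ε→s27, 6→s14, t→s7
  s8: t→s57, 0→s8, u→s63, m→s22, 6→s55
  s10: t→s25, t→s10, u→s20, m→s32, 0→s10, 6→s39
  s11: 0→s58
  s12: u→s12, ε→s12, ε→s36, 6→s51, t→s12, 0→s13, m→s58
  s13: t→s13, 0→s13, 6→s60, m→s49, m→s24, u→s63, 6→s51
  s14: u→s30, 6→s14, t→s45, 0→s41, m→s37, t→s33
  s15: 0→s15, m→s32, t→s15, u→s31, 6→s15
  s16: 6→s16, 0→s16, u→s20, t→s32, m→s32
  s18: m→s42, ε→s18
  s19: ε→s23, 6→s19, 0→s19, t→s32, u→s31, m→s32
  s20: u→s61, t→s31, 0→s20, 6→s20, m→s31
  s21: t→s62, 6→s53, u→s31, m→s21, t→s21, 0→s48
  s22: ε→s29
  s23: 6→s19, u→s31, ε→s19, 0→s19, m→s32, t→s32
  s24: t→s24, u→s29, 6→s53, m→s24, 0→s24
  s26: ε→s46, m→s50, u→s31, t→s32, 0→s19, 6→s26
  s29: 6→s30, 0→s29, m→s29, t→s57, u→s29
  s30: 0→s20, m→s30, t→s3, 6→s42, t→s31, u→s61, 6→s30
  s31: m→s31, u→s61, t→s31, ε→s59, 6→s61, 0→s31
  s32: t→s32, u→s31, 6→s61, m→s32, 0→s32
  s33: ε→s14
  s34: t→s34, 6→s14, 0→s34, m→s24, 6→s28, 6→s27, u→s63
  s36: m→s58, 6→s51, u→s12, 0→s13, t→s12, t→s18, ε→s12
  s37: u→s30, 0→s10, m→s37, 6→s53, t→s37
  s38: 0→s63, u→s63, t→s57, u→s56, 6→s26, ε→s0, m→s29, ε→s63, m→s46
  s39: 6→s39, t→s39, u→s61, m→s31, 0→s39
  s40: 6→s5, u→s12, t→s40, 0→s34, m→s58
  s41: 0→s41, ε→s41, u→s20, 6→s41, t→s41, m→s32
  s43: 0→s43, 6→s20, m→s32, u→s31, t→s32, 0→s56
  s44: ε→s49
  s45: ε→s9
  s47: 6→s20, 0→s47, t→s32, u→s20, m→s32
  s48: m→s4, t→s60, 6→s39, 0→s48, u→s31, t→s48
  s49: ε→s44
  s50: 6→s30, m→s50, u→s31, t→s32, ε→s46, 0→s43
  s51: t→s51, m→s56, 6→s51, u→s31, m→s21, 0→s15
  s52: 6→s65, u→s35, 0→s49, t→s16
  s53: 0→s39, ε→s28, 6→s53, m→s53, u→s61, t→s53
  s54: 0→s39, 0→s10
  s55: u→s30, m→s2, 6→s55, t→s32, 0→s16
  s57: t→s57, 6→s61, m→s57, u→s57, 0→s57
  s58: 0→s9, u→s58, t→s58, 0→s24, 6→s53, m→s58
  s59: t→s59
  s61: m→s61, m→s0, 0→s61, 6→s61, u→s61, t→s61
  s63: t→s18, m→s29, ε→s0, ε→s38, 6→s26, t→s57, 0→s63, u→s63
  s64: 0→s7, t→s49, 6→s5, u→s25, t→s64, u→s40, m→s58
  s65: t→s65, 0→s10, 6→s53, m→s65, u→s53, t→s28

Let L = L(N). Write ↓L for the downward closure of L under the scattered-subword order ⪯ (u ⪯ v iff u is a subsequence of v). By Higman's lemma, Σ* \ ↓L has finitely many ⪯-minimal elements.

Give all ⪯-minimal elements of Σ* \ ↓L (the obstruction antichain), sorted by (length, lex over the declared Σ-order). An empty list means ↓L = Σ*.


min(Σ*\↓L) = [m6u, 6uu, 0ut6, 60m6, uu6u6].

|Q|=66, |F|=39, |δ|=253 (22 ε).
min D↑ (37 st, q0=0, F={20}): 0:0→1,m→2,u→3,t→0,6→4 1:0→1,m→5,u→6,t→1,6→7 2:0→5,m→2,u→2,t→2,6→8 3:0→9,m→2,u→10,t→3,6→4 4:0→11,m→12,u→8,t→4,6→4 5:0→5,m→5,u→13,t→5,6→8 6:0→6,m→13,u→14,t→15,6→16 7:0→11,m→17,u→18,t→7,6→7 8:0→19,m→8,u→20,t→8,6→8 9:0→9,m→5,u→14,t→9,6→7 10:0→21,m→2,u→10,t→10,6→22 11:0→11,m→23,u→24,t→11,6→11 12:0→25,m→12,u→8,t→12,6→8 13:0→13,m→13,u→13,t→15,6→18 14:0→14,m→13,u→14,t→15,6→26 15:0→15,m→15,u→15,t→15,6→20 16:0→27,m→28,u→18,t→23,6→16 17:0→25,m→17,u→18,t→17,6→8 18:0→24,m→18,u→20,t→29,6→18 19:0→19,m→29,u→20,t→19,6→19 20:0→20,m→20,u→20,t→20,6→20 21:0→21,m→5,u→14,t→21,6→22 22:0→30,m→31,u→29,t→22,6→22 23:0→23,m→23,u→29,t→23,6→20 24:0→24,m→29,u→20,t→29,6→24 25:0→25,m→23,u→24,t→25,6→19 26:0→32,m→33,u→29,t→23,6→26 27:0→27,m→23,u→24,t→23,6→27 28:0→34,m→28,u→18,t→23,6→18 29:0→29,m→29,u→20,t→29,6→20 30:0→30,m→23,u→29,t→30,6→30 31:0→35,m→31,u→29,t→31,6→8 32:0→32,m→23,u→29,t→23,6→32 33:0→36,m→33,u→29,t→23,6→18 34:0→34,m→23,u→24,t→23,6→24 35:0→35,m→23,u→29,t→35,6→19 36:0→36,m→23,u→29,t→23,6→24 (ε-aug+det+¬).
'm6u': N↓-sim [60, 36, 12, 2] end={s0,s61} — reject; 3/3 single-dels accept.
'6uu': run [60, 42, 12, 2] end={s0,s61} — reject; 3/3 deletions ∈↓L.
'0ut6': |S_i|=[60, 53, 28, 10, 2] end={s0,s61} ∉↓L; 4/4 deletions ∈↓L.
'60m6': run [60, 42, 20, 6, 2] end={s0,s61} — reject; 4/4 deletions ∈↓L.
'uu6u6': run [60, 58, 40, 27, 4, 2] end={s0,s61} rej; 5/5 deletions ∈↓L.
5 words, ⪯-incomp.


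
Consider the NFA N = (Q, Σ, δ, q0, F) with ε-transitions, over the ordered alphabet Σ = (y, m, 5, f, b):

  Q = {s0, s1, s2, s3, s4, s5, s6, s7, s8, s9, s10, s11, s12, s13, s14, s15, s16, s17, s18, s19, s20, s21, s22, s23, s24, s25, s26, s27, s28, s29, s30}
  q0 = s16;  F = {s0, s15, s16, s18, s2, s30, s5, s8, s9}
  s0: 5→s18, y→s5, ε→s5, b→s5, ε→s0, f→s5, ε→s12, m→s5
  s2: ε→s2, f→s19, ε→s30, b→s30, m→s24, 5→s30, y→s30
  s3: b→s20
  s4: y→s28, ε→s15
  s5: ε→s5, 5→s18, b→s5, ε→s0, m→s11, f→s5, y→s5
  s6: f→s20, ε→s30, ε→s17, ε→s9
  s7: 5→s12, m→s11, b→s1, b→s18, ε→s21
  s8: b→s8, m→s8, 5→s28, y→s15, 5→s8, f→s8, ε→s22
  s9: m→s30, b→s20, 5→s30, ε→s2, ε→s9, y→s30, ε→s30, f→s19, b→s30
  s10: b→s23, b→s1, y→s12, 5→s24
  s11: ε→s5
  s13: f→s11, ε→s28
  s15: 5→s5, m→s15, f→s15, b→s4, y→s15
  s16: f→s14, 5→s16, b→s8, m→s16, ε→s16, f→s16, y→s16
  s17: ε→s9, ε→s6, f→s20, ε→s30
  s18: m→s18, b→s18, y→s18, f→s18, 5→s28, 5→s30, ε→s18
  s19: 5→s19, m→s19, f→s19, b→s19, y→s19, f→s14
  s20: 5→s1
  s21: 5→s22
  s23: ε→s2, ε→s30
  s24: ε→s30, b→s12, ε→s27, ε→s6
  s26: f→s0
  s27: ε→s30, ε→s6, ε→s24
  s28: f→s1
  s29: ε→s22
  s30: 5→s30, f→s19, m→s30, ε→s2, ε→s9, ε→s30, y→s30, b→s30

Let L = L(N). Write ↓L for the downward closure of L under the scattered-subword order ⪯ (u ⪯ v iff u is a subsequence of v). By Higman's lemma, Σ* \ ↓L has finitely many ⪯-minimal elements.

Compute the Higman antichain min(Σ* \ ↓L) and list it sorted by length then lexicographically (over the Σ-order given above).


min(Σ*\↓L) = [by555f].

|Q|=31, |F|=9, |δ|=108 (35 ε).
min D↑ (7 st, q0=0, F={6}): 0:y→0,m→0,5→0,f→0,b→1 1:y→2,m→1,5→1,f→1,b→1 2:y→2,m→2,5→3,f→2,b→2 3:y→3,m→3,5→4,f→3,b→3 4:y→4,m→4,5→5,f→4,b→4 5:y→5,m→5,5→5,f→6,b→5 6:y→6,m→6,5→6,f→6,b→6 (ε-aug+det+¬).
'by555f': |S_i|=[22, 21, 19, 17, 14, 13, 4] end={s1,s14,s19,s20} ∉↓L; 6/6 deletions ∈↓L.
1 minimals (antichain).


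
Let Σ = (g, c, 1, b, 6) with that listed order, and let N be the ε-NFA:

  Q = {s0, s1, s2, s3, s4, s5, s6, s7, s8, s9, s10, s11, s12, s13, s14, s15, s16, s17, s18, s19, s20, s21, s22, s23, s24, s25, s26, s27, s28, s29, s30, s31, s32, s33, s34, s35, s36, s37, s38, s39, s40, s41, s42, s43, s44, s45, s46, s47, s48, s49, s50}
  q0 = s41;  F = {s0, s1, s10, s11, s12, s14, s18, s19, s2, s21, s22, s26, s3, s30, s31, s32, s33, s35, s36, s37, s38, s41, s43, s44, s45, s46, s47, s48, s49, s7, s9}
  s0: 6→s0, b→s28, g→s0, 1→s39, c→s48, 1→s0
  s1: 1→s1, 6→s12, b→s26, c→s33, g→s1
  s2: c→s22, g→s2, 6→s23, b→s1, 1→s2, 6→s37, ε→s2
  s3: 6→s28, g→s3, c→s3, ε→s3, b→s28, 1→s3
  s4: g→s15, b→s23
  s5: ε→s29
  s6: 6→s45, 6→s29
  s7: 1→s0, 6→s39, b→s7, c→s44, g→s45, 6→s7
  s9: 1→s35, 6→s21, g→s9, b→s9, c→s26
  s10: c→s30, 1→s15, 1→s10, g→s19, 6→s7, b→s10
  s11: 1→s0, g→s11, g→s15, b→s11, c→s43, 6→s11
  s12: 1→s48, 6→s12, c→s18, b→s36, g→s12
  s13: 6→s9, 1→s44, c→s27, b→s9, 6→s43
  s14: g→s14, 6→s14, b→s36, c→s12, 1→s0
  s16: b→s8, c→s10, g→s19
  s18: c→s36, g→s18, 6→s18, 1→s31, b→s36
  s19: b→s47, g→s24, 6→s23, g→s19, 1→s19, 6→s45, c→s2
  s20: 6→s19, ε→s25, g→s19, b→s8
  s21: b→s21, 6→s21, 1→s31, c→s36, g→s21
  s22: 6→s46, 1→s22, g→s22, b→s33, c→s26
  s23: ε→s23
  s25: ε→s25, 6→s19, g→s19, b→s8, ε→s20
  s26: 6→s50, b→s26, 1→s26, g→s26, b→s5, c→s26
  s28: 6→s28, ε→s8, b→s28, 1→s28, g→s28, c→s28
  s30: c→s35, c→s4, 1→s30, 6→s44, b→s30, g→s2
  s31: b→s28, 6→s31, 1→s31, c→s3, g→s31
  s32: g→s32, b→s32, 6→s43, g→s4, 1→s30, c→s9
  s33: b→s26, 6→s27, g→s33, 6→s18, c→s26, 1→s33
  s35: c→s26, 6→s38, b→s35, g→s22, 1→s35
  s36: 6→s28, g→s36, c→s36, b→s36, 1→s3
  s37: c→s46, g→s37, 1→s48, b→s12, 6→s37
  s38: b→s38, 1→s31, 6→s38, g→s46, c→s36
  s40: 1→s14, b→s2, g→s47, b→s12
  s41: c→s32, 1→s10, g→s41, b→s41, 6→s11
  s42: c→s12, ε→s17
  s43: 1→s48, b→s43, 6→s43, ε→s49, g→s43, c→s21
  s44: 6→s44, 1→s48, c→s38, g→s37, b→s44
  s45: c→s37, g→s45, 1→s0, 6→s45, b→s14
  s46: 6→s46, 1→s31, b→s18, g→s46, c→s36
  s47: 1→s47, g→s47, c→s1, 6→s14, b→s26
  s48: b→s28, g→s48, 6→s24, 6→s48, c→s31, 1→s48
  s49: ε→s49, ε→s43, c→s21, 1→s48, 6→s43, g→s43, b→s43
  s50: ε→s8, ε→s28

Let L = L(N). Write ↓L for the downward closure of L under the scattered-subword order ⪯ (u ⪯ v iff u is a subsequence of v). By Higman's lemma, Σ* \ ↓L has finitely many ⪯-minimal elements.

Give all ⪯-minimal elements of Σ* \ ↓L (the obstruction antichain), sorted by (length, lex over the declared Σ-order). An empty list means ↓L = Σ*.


Antichain: [61b, ccc6, 1gbb6].

|Q|=51, |F|=31, |δ|=209 (14 ε).
min D↑ (31 st, q0=0, F={18}): 0:g→0,c→1,1→2,b→0,6→3 1:g→1,c→4,1→5,b→1,6→6 2:g→7,c→5,1→2,b→2,6→8 3:g→3,c→6,1→9,b→3,6→3 4:g→4,c→10,1→11,b→4,6→12 5:g→13,c→11,1→5,b→5,6→14 6:g→6,c→12,1→15,b→6,6→6 7:g→7,c→13,1→7,b→16,6→17 8:g→17,c→14,1→9,b→8,6→8 9:g→9,c→15,1→9,b→18,6→9 10:g→10,c→10,1→10,b→10,6→18 11:g→19,c→10,1→11,b→11,6→20 12:g→12,c→21,1→22,b→12,6→12 13:g→13,c→19,1→13,b→23,6→24 14:g→24,c→20,1→15,b→14,6→14 15:g→15,c→22,1→15,b→18,6→15 16:g→16,c→23,1→16,b→10,6→25 17:g→17,c→24,1→9,b→25,6→17 18:g→18,c→18,1→18,b→18,6→18 19:g→19,c→10,1→19,b→26,6→27 20:g→27,c→21,1→22,b→20,6→20 21:g→21,c→21,1→28,b→21,6→18 22:g→22,c→28,1→22,b→18,6→22 23:g→23,c→26,1→23,b→10,6→29 24:g→24,c→27,1→15,b→29,6→24 25:g→25,c→29,1→9,b→21,6→25 26:g→26,c→10,1→26,b→10,6→30 27:g→27,c→21,1→22,b→30,6→27 28:g→28,c→28,1→28,b→18,6→18 29:g→29,c→30,1→15,b→21,6→29 30:g→30,c→21,1→22,b→21,6→30 [Hopcroft].
'61b': |S_i|=[42, 26, 8, 2] end={s28,s8} ∉↓L; 3/3 del acc.
'ccc6': |S_i|=[42, 32, 21, 8, 3] end={s28,s50,s8} ∉↓L; 4/4 single-dels accept.
'1gbb6': run [42, 35, 28, 20, 8, 3] end={s28,s50,s8} ∉↓L; 5/5 single-dels accept.
3 obstructions.


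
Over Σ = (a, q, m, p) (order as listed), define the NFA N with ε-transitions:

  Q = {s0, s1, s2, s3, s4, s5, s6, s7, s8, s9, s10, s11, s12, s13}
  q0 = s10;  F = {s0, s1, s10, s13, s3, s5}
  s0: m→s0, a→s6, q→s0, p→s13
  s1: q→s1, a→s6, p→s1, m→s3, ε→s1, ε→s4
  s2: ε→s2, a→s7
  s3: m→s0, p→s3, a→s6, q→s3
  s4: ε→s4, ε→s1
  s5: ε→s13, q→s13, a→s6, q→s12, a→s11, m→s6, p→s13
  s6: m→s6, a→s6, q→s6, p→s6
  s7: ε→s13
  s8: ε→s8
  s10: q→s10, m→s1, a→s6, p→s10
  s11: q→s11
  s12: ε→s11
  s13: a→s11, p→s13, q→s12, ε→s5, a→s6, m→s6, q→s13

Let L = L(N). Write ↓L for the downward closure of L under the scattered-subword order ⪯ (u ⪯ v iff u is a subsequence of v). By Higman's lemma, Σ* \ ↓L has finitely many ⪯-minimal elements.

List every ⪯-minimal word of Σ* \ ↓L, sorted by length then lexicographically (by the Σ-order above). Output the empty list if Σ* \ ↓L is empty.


|Q|=14, |F|=6, |δ|=44 (10 ε).
min D↑ (6 st, q0=0, F={1}): 0:a→1,q→0,m→2,p→0 1:a→1,q→1,m→1,p→1 2:a→1,q→2,m→3,p→2 3:a→1,q→3,m→4,p→3 4:a→1,q→4,m→4,p→5 5:a→1,q→5,m→1,p→5 [Hopcroft].
'a': |S_i|=[10, 2] end={s11,s6} ∉↓L; 1/1 deletions ∈↓L.
'mmmpm': |S_i|=[10, 9, 7, 6, 5, 1] end={s6} ∉↓L; 5/5 deletions ∈↓L.
2 minimals (antichain).

A = [a, mmmpm].


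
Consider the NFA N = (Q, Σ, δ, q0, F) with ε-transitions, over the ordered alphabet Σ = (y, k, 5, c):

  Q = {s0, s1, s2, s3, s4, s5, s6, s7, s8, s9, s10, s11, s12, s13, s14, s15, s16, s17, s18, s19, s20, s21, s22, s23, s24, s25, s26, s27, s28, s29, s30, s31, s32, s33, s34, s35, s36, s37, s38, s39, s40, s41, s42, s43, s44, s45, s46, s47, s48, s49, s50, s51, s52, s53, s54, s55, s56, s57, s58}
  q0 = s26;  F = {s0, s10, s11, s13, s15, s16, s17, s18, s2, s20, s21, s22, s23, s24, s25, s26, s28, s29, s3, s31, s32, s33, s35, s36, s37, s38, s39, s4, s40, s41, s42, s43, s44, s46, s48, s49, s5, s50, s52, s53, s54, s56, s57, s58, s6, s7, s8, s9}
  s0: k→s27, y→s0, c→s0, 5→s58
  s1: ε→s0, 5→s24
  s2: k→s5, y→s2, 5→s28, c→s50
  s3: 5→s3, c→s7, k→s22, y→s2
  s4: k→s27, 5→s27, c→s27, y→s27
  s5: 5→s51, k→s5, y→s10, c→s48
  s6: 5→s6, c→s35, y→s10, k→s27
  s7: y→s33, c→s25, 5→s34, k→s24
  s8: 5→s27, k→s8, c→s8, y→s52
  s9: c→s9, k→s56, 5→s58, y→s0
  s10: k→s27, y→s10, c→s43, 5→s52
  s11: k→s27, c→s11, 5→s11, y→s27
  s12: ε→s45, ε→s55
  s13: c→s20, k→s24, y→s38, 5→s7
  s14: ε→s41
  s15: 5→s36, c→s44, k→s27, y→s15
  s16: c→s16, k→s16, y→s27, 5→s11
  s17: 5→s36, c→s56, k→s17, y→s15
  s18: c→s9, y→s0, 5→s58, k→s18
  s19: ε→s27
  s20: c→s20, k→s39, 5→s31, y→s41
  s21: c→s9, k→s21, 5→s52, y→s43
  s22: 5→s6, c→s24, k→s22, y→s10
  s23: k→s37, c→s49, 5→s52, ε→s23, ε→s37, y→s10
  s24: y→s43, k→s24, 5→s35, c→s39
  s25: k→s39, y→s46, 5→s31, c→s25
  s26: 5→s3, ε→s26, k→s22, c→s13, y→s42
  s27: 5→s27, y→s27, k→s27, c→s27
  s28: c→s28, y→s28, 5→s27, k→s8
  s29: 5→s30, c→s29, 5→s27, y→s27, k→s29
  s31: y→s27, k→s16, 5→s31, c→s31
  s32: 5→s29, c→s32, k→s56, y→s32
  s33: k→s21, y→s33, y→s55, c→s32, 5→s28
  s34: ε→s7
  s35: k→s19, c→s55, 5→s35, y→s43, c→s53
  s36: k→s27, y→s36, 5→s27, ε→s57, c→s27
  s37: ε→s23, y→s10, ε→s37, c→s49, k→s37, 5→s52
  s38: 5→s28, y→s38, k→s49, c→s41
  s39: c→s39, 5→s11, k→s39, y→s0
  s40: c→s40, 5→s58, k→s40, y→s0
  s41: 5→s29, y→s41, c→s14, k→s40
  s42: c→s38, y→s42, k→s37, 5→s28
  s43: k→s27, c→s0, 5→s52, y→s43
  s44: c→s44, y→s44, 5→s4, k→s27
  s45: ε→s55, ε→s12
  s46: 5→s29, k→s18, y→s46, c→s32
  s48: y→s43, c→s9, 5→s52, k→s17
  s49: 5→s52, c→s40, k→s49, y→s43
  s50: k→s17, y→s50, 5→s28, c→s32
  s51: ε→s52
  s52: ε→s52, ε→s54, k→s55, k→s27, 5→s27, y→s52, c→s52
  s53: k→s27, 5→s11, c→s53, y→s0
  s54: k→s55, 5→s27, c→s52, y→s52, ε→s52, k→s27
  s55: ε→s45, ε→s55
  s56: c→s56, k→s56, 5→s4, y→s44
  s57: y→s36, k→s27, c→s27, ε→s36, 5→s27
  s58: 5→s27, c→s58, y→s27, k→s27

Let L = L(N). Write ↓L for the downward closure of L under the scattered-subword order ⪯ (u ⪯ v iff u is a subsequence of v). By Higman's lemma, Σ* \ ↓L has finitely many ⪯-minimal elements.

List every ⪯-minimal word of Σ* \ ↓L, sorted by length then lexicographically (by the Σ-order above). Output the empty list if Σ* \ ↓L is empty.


|Q|=59, |F|=48, |δ|=223 (21 ε).
min D↑ (46 st, q0=0, F={17}): 0:y→1,k→2,5→3,c→4 1:y→1,k→5,5→6,c→7 2:y→8,k→2,5→9,c→10 3:y→11,k→2,5→3,c→12 4:y→7,k→10,5→12,c→13 5:y→8,k→5,5→14,c→15 6:y→6,k→16,5→17,c→6 7:y→7,k→15,5→6,c→18 8:y→8,k→17,5→14,c→19 9:y→8,k→17,5→9,c→20 10:y→19,k→10,5→20,c→21 11:y→11,k→22,5→6,c→23 12:y→24,k→10,5→12,c→25 13:y→18,k→21,5→26,c→13 14:y→14,k→17,5→17,c→14 15:y→19,k→15,5→14,c→27 16:y→14,k→16,5→17,c→16 17:y→17,k→17,5→17,c→17 18:y→18,k→27,5→28,c→18 19:y→19,k→17,5→14,c→29 20:y→19,k→17,5→20,c→30 21:y→29,k→21,5→31,c→21 22:y→8,k→22,5→14,c→32 23:y→23,k→33,5→6,c→34 24:y→24,k→35,5→6,c→34 25:y→36,k→21,5→26,c→25 26:y→17,k→37,5→26,c→26 27:y→29,k→27,5→38,c→27 28:y→17,k→28,5→17,c→28 29:y→29,k→17,5→38,c→29 30:y→29,k→17,5→31,c→30 31:y→17,k→17,5→31,c→31 32:y→19,k→33,5→14,c→39 33:y→40,k→33,5→41,c→42 34:y→34,k→42,5→28,c→34 35:y→19,k→35,5→14,c→39 36:y→36,k→43,5→28,c→34 37:y→17,k→37,5→31,c→37 38:y→17,k→17,5→17,c→38 39:y→29,k→42,5→38,c→39 40:y→40,k→17,5→41,c→44 41:y→41,k→17,5→17,c→17 42:y→44,k→42,5→45,c→42 43:y→29,k→43,5→38,c→39 44:y→44,k→17,5→45,c→44 45:y→17,k→17,5→17,c→17 (ε-aug+det+¬).
'y55': |S_i|=[57, 40, 15, 2] end={s27,s30} — reject; 3/3 del acc.
'kyk': |S_i|=[57, 39, 15, 4] end={s12,s27,s45,s55} — reject; 3/3 deletions ∈↓L.
'k5k': |S_i|=[57, 39, 20, 5] end={s12,s19,s27,s45,s55} rej; 3/3 del acc.
'cc5y': N↓-sim [57, 46, 29, 8, 1] end={s27} — reject; 4/4 single-dels accept.
'5yck5c': |S_i|=[57, 46, 32, 24, 16, 5, 1] end={s27} — reject; 6/6 del acc.
5 minimals (antichain).

A = [y55, kyk, k5k, cc5y, 5yck5c].


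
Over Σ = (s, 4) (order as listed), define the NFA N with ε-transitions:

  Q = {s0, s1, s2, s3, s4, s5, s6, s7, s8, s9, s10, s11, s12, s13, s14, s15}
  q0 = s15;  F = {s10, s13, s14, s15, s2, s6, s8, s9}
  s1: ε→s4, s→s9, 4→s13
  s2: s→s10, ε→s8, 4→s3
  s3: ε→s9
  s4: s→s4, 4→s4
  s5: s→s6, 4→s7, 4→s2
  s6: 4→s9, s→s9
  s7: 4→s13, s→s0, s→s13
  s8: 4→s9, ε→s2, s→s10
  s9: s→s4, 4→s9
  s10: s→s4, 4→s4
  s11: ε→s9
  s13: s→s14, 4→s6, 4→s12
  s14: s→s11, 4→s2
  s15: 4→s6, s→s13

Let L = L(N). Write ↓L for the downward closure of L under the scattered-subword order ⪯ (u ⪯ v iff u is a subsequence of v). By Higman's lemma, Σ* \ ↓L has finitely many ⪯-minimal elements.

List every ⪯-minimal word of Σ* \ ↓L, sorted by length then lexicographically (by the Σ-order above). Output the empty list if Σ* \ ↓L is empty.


min(Σ*\↓L) = [4ss, 44s, ssss, ss4s4].

|Q|=16, |F|=8, |δ|=32 (5 ε).
min D↑ (8 st, q0=0, F={6}): 0:s→1,4→2 1:s→3,4→2 2:s→4,4→4 3:s→4,4→5 4:s→6,4→4 5:s→7,4→4 6:s→6,4→6 7:s→6,4→6 [Hopcroft].
'4ss': run [12, 8, 3, 1] end={s4} ∉↓L; 3/3 single-dels accept.
'44s': run [12, 8, 3, 1] end={s4} — reject; 3/3 deletions ∈↓L.
'ssss': run [12, 11, 8, 4, 1] end={s4} ∉↓L; 4/4 single-dels accept.
'ss4s4': |S_i|=[12, 11, 8, 6, 2, 1] end={s4} rej; 5/5 del acc.
4 minimals (antichain).


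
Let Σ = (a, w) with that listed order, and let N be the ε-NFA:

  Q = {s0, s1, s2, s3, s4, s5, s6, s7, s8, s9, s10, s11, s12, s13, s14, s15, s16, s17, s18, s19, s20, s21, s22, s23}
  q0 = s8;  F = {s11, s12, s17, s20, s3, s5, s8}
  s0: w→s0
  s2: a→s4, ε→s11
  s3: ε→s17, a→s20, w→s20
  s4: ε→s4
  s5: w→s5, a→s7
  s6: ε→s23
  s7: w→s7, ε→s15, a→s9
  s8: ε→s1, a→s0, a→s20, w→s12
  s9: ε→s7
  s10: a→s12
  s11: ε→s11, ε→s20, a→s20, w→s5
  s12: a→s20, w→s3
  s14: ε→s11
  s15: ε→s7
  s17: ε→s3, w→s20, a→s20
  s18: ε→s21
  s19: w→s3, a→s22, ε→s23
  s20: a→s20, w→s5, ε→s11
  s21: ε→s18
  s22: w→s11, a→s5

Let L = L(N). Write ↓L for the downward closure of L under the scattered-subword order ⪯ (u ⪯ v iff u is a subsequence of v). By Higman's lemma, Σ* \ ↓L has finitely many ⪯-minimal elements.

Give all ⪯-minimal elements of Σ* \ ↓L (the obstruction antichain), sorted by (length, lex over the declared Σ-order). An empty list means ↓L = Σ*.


A = [awa, wwwwa].

|Q|=24, |F|=7, |δ|=40 (16 ε).
min D↑ (6 st, q0=0, F={5}): 0:a→1,w→2 1:a→1,w→3 2:a→1,w→4 3:a→5,w→3 4:a→1,w→1 5:a→5,w→5 (ε-aug+det+¬).
'awa': run [12, 7, 5, 3] end={s15,s7,s9} — reject; 3/3 del acc.
'wwwwa': N↓-sim [12, 10, 9, 7, 5, 3] end={s15,s7,s9} — reject; 5/5 single-dels accept.
2 obstructions.


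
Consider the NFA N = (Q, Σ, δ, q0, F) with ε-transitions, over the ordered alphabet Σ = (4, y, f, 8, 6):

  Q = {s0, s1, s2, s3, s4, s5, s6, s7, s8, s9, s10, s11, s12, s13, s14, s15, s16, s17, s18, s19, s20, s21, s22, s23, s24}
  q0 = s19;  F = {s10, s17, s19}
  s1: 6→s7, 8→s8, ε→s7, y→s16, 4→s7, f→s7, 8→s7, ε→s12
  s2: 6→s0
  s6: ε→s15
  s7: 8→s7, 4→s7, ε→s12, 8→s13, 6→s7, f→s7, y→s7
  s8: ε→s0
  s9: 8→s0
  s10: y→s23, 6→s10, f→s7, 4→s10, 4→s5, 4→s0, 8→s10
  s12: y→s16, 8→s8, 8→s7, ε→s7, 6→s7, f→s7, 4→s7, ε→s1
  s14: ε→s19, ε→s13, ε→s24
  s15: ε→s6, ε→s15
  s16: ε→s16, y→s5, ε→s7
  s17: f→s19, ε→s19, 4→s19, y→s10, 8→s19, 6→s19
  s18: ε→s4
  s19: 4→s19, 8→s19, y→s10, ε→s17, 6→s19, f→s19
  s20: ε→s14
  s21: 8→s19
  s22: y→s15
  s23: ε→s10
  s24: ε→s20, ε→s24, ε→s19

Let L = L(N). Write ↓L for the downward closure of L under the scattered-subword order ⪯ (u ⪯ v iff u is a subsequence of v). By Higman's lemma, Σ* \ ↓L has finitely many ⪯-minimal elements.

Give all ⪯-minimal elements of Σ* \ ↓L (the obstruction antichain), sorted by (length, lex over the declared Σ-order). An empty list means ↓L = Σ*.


|Q|=25, |F|=3, |δ|=62 (22 ε).
min D↑ (3 st, q0=0, F={2}): 0:4→0,y→1,f→0,8→0,6→0 1:4→1,y→1,f→2,8→1,6→1 2:4→2,y→2,f→2,8→2,6→2 (ε-aug+det+¬).
'yf': |S_i|=[12, 10, 8] end={s0,s1,s12,s13,s16,s5,s7,s8} rej; 2/2 deletions ∈↓L.
1 words, ⪯-incomp.

min(Σ*\↓L) = [yf].


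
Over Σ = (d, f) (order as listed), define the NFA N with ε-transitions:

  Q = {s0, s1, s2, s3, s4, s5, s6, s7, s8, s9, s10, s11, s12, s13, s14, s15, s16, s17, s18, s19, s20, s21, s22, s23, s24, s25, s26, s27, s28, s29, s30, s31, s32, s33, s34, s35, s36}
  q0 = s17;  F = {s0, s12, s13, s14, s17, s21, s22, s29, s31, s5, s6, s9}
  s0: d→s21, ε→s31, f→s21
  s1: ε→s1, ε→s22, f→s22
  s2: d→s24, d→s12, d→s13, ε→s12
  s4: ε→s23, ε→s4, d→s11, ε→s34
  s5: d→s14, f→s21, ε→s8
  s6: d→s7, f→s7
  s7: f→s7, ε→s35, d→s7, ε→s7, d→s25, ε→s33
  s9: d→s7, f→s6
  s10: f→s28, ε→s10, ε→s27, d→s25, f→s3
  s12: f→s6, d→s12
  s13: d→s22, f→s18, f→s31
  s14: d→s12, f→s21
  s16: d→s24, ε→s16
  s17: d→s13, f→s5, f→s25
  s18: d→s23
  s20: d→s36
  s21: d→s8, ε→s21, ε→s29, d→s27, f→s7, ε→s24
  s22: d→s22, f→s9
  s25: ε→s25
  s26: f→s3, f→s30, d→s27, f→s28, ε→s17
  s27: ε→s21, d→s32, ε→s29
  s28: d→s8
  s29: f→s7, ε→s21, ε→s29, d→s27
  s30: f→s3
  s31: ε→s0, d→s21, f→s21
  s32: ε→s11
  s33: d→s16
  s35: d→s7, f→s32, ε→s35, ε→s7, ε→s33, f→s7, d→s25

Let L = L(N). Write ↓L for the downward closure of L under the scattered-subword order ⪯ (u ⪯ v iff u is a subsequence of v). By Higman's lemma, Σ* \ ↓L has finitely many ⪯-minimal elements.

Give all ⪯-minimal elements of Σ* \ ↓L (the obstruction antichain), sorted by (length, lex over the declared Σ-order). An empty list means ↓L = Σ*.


|Q|=37, |F|=12, |δ|=81 (28 ε).
min D↑ (11 st, q0=0, F={9}): 0:d→1,f→2 1:d→3,f→4 2:d→5,f→6 3:d→3,f→7 4:d→6,f→6 5:d→8,f→6 6:d→6,f→9 7:d→9,f→10 8:d→8,f→10 9:d→9,f→9 10:d→9,f→9.
'fff': N↓-sim [24, 21, 13, 8] end={s11,s16,s24,s25,s32,s33,s35,s7} ∉↓L; 3/3 deletions ∈↓L.
'ddfd': run [24, 22, 17, 10, 8] end={s11,s16,s24,s25,s32,s33,s35,s7} ∉↓L; 4/4 single-dels accept.
'dfdf': run [24, 22, 18, 13, 8] end={s11,s16,s24,s25,s32,s33,s35,s7} ∉↓L; 4/4 single-dels accept.
3 minimals (antichain).

min(Σ*\↓L) = [fff, ddfd, dfdf].


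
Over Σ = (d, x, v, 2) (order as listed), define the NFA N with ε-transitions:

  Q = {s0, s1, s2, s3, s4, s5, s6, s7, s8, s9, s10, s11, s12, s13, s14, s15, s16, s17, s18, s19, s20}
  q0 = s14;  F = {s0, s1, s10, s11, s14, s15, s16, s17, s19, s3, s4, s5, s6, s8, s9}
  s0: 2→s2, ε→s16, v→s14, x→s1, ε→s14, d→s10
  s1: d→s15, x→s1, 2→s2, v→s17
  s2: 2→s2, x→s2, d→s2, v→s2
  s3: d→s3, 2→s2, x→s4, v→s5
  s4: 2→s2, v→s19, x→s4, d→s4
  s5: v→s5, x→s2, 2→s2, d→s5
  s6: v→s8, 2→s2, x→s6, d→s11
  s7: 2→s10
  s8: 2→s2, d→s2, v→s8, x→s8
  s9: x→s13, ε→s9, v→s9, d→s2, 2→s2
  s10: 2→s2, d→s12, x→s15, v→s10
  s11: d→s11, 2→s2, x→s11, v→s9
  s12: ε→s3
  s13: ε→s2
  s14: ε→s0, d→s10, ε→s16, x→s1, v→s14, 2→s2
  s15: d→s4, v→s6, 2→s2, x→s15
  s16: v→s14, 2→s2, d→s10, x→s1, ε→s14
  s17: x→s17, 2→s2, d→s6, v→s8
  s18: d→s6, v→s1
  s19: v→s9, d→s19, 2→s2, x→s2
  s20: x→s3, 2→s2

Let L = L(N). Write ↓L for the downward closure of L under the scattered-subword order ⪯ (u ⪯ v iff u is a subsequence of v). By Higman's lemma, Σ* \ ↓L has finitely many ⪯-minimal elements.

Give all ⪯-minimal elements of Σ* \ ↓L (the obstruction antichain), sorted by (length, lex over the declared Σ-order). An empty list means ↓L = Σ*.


|Q|=21, |F|=15, |δ|=77 (8 ε).
min D↑ (14 st, q0=0, F={3}): 0:d→1,x→2,v→0,2→3 1:d→4,x→5,v→1,2→3 2:d→5,x→2,v→6,2→3 3:d→3,x→3,v→3,2→3 4:d→4,x→7,v→8,2→3 5:d→7,x→5,v→9,2→3 6:d→9,x→6,v→10,2→3 7:d→7,x→7,v→11,2→3 8:d→8,x→3,v→8,2→3 9:d→12,x→9,v→10,2→3 10:d→3,x→10,v→10,2→3 11:d→11,x→3,v→13,2→3 12:d→12,x→12,v→13,2→3 13:d→3,x→3,v→13,2→3 [Hopcroft].
'2': run [18, 1] end={s2} rej; 1/1 single-dels accept.
'ddvx': |S_i|=[18, 13, 9, 5, 2] end={s13,s2} ∉↓L; 4/4 deletions ∈↓L.
'xvvd': run [18, 11, 8, 4, 1] end={s2} ∉↓L; 4/4 single-dels accept.
3 words, ⪯-incomp.

Antichain: [2, ddvx, xvvd].


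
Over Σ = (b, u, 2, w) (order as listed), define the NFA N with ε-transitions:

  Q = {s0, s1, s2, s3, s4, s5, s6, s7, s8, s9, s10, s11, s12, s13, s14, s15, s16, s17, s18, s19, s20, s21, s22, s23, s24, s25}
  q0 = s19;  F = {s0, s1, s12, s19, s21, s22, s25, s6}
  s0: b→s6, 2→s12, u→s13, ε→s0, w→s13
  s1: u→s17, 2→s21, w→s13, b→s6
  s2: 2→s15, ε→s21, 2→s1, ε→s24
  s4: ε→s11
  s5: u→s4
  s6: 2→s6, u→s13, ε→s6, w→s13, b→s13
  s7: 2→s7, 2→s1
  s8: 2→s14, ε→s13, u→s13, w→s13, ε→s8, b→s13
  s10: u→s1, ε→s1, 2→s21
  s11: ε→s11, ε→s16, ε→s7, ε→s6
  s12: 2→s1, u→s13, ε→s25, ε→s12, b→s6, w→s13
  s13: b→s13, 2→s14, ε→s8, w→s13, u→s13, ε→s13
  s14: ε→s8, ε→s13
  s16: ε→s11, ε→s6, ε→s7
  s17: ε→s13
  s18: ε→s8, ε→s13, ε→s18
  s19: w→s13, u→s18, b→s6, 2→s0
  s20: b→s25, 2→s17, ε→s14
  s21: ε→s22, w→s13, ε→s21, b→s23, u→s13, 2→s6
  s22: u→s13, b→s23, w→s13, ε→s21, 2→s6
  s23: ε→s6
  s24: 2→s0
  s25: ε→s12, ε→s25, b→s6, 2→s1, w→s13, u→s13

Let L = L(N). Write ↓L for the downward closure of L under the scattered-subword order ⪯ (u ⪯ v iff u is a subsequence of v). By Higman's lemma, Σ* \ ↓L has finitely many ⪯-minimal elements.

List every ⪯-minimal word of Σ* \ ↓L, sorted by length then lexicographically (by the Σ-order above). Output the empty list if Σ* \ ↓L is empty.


min(Σ*\↓L) = [u, w, bb, 22222b].

|Q|=26, |F|=8, |δ|=82 (32 ε).
min D↑ (7 st, q0=0, F={2}): 0:b→1,u→2,2→3,w→2 1:b→2,u→2,2→1,w→2 2:b→2,u→2,2→2,w→2 3:b→1,u→2,2→4,w→2 4:b→1,u→2,2→5,w→2 5:b→1,u→2,2→6,w→2 6:b→1,u→2,2→1,w→2 (ε-aug+det+¬).
'u': run [14, 5] end={s13,s14,s17,s18,s8} ∉↓L; 1/1 deletions ∈↓L.
'w': run [14, 3] end={s13,s14,s8} ∉↓L; 1/1 del acc.
'bb': run [14, 5, 3] end={s13,s14,s8} ∉↓L; 2/2 single-dels accept.
'22222b': |S_i|=[14, 12, 11, 9, 7, 4, 3] end={s13,s14,s8} — reject; 6/6 del acc.
4 obstructions.
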